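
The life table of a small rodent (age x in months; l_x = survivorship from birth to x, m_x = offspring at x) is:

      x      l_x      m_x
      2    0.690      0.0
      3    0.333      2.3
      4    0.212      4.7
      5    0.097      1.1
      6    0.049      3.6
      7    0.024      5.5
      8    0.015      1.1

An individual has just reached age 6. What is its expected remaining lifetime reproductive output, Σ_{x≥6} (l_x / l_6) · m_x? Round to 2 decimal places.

l_6 = 0.049. Conditional survival from age 6 to x is l_x / l_6.
  x=6: (0.049/0.049) × 3.6 = 3.6000
  x=7: (0.024/0.049) × 5.5 = 2.6939
  x=8: (0.015/0.049) × 1.1 = 0.3367
Sum = 3.6000 + 2.6939 + 0.3367 = 6.6306

6.63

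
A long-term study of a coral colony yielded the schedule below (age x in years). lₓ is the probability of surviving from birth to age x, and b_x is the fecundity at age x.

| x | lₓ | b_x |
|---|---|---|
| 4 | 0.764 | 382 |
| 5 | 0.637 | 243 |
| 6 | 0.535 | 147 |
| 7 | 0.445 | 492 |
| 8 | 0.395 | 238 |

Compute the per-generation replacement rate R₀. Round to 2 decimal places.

838.23

R₀ = Σ lₓ b_x:
  age 4: 0.764 × 382 = 291.8480
  age 5: 0.637 × 243 = 154.7910
  age 6: 0.535 × 147 = 78.6450
  age 7: 0.445 × 492 = 218.9400
  age 8: 0.395 × 238 = 94.0100
R₀ = 291.8480 + 154.7910 + 78.6450 + 218.9400 + 94.0100 = 838.2340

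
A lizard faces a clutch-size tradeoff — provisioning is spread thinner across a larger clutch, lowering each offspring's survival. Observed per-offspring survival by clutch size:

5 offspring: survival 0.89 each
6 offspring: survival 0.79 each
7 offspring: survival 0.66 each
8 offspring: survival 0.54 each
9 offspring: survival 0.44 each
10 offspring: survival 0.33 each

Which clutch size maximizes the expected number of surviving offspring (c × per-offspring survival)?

6

Expected surviving offspring = c × s(c):
  c=5: 5 × 0.89 = 4.450
  c=6: 6 × 0.79 = 4.740
  c=7: 7 × 0.66 = 4.620
  c=8: 8 × 0.54 = 4.320
  c=9: 9 × 0.44 = 3.960
  c=10: 10 × 0.33 = 3.300
Maximum at c = 6 (4.740 surviving offspring).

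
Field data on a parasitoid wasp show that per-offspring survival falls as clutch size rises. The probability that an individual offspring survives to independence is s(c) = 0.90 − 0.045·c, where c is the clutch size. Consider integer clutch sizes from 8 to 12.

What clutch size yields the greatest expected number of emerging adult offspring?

10

Expected emerging adult offspring = c × s(c):
  c=8: 8 × 0.540 = 4.320
  c=9: 9 × 0.495 = 4.455
  c=10: 10 × 0.450 = 4.500
  c=11: 11 × 0.405 = 4.455
  c=12: 12 × 0.360 = 4.320
Maximum at c = 10 (4.500 emerging adult offspring).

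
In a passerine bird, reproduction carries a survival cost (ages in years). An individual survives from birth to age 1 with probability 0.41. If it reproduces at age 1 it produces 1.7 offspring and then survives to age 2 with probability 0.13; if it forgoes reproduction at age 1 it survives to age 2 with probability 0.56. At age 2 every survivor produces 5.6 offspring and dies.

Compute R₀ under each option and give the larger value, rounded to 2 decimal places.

breed at age 1: R₀ = 0.41 × (1.7 + 0.13 × 5.6) = 0.41 × 2.4280 = 0.9955
delay to age 2: R₀ = 0.41 × (0.56 × 5.6) = 0.41 × 3.1360 = 1.2858
Higher: delay to age 2 (1.2858).

1.29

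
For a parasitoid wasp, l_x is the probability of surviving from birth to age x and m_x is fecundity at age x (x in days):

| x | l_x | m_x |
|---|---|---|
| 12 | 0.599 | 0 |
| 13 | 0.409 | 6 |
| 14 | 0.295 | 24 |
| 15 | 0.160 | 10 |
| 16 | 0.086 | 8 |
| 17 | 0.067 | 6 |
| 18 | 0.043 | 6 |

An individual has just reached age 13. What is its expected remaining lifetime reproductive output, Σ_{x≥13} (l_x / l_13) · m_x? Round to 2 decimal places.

30.52

l_13 = 0.409. Conditional survival from age 13 to x is l_x / l_13.
  x=13: (0.409/0.409) × 6 = 6.0000
  x=14: (0.295/0.409) × 24 = 17.3105
  x=15: (0.160/0.409) × 10 = 3.9120
  x=16: (0.086/0.409) × 8 = 1.6822
  x=17: (0.067/0.409) × 6 = 0.9829
  x=18: (0.043/0.409) × 6 = 0.6308
Sum = 6.0000 + 17.3105 + 3.9120 + 1.6822 + 0.9829 + 0.6308 = 30.5183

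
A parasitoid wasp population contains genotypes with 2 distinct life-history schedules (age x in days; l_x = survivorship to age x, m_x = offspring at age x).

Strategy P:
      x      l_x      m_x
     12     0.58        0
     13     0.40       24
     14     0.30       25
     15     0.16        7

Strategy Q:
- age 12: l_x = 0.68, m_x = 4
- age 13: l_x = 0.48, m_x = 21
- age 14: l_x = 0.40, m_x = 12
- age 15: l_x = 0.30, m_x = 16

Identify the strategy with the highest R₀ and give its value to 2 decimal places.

Strategy P: R₀ = 0.58×0 + 0.40×24 + 0.30×25 + 0.16×7 = 18.2200
Strategy Q: R₀ = 0.68×4 + 0.48×21 + 0.40×12 + 0.30×16 = 22.4000
Highest R₀: strategy Q with 22.4000.

22.40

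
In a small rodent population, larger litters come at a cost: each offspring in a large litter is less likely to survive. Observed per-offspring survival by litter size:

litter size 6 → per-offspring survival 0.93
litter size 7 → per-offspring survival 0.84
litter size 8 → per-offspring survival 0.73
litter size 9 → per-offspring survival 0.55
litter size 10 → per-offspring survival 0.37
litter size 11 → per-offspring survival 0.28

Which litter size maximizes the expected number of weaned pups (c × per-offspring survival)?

Expected weaned pups = c × s(c):
  c=6: 6 × 0.93 = 5.580
  c=7: 7 × 0.84 = 5.880
  c=8: 8 × 0.73 = 5.840
  c=9: 9 × 0.55 = 4.950
  c=10: 10 × 0.37 = 3.700
  c=11: 11 × 0.28 = 3.080
Maximum at c = 7 (5.880 weaned pups).

7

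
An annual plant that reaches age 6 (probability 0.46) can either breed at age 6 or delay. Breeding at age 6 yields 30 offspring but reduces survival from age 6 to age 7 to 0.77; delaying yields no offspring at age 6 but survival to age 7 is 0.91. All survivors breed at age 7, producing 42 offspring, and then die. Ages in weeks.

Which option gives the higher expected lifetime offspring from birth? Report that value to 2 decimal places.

28.68

breed at age 6: R₀ = 0.46 × (30 + 0.77 × 42) = 0.46 × 62.3400 = 28.6764
delay to age 7: R₀ = 0.46 × (0.91 × 42) = 0.46 × 38.2200 = 17.5812
Higher: breed at age 6 (28.6764).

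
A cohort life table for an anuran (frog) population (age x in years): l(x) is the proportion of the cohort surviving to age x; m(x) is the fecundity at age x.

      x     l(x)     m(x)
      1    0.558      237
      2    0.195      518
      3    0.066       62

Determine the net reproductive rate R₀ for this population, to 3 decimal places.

237.348

R₀ = Σ l(x) m(x):
  age 1: 0.558 × 237 = 132.2460
  age 2: 0.195 × 518 = 101.0100
  age 3: 0.066 × 62 = 4.0920
R₀ = 132.2460 + 101.0100 + 4.0920 = 237.3480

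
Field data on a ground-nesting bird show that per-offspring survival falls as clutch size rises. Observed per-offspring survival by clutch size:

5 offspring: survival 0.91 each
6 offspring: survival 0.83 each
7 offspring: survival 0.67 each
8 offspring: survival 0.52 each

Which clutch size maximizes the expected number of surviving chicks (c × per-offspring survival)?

Expected surviving chicks = c × s(c):
  c=5: 5 × 0.91 = 4.550
  c=6: 6 × 0.83 = 4.980
  c=7: 7 × 0.67 = 4.690
  c=8: 8 × 0.52 = 4.160
Maximum at c = 6 (4.980 surviving chicks).

6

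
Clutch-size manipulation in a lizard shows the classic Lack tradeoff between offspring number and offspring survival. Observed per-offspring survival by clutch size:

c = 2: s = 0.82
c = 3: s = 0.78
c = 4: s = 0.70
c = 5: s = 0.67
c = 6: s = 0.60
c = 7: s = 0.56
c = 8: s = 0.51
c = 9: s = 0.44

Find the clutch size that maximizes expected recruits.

Expected recruits = c × s(c):
  c=2: 2 × 0.82 = 1.640
  c=3: 3 × 0.78 = 2.340
  c=4: 4 × 0.70 = 2.800
  c=5: 5 × 0.67 = 3.350
  c=6: 6 × 0.60 = 3.600
  c=7: 7 × 0.56 = 3.920
  c=8: 8 × 0.51 = 4.080
  c=9: 9 × 0.44 = 3.960
Maximum at c = 8 (4.080 recruits).

8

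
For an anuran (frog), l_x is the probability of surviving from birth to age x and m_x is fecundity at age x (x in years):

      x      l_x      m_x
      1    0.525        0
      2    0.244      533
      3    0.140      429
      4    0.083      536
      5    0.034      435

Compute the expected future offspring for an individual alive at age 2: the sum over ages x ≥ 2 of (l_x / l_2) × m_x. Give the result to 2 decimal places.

1022.09

l_2 = 0.244. Conditional survival from age 2 to x is l_x / l_2.
  x=2: (0.244/0.244) × 533 = 533.0000
  x=3: (0.140/0.244) × 429 = 246.1475
  x=4: (0.083/0.244) × 536 = 182.3279
  x=5: (0.034/0.244) × 435 = 60.6148
Sum = 533.0000 + 246.1475 + 182.3279 + 60.6148 = 1022.0902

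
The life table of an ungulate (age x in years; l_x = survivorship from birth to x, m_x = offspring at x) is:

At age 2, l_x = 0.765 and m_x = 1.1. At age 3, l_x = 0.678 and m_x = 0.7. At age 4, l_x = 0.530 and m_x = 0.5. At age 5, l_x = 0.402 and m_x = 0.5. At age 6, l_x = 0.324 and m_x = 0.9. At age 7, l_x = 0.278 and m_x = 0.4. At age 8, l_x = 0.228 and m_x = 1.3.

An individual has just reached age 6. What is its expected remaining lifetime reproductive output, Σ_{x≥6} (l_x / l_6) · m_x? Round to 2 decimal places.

l_6 = 0.324. Conditional survival from age 6 to x is l_x / l_6.
  x=6: (0.324/0.324) × 0.9 = 0.9000
  x=7: (0.278/0.324) × 0.4 = 0.3432
  x=8: (0.228/0.324) × 1.3 = 0.9148
Sum = 0.9000 + 0.3432 + 0.9148 = 2.1580

2.16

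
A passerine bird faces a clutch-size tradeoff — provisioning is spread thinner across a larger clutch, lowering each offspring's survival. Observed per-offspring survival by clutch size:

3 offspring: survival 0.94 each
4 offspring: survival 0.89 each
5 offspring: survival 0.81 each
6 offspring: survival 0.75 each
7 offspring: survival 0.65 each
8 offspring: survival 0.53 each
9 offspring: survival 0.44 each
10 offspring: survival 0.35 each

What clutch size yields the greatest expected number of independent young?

Expected independent young = c × s(c):
  c=3: 3 × 0.94 = 2.820
  c=4: 4 × 0.89 = 3.560
  c=5: 5 × 0.81 = 4.050
  c=6: 6 × 0.75 = 4.500
  c=7: 7 × 0.65 = 4.550
  c=8: 8 × 0.53 = 4.240
  c=9: 9 × 0.44 = 3.960
  c=10: 10 × 0.35 = 3.500
Maximum at c = 7 (4.550 independent young).

7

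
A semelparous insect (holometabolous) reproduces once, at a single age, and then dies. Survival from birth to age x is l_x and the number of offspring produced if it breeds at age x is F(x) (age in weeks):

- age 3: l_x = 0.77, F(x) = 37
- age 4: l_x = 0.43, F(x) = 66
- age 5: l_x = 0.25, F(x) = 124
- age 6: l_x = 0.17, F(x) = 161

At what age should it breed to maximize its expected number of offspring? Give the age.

5

Expected offspring if breeding at age x = l_x × F(x):
  age 3: 0.77 × 37 = 28.490
  age 4: 0.43 × 66 = 28.380
  age 5: 0.25 × 124 = 31.000
  age 6: 0.17 × 161 = 27.370
Maximum at age 5 (31.000).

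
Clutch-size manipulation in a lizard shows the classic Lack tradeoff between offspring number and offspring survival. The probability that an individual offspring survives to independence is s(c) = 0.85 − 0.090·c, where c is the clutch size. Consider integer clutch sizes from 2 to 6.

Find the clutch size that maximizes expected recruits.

5

Expected recruits = c × s(c):
  c=2: 2 × 0.670 = 1.340
  c=3: 3 × 0.580 = 1.740
  c=4: 4 × 0.490 = 1.960
  c=5: 5 × 0.400 = 2.000
  c=6: 6 × 0.310 = 1.860
Maximum at c = 5 (2.000 recruits).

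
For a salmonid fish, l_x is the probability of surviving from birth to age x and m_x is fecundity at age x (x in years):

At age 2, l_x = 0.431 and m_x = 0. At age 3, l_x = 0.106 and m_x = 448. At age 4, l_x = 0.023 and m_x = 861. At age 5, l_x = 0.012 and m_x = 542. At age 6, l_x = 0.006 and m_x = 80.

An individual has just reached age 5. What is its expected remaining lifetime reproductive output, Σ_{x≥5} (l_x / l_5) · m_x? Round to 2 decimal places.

582.00

l_5 = 0.012. Conditional survival from age 5 to x is l_x / l_5.
  x=5: (0.012/0.012) × 542 = 542.0000
  x=6: (0.006/0.012) × 80 = 40.0000
Sum = 542.0000 + 40.0000 = 582.0000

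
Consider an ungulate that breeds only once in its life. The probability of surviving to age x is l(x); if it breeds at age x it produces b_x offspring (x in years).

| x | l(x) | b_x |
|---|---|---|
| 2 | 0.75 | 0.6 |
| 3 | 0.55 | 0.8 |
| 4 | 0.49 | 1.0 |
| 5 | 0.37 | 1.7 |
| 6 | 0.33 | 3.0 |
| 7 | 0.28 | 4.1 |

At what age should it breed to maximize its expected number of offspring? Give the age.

Expected offspring if breeding at age x = l(x) × b_x:
  age 2: 0.75 × 0.6 = 0.450
  age 3: 0.55 × 0.8 = 0.440
  age 4: 0.49 × 1.0 = 0.490
  age 5: 0.37 × 1.7 = 0.629
  age 6: 0.33 × 3.0 = 0.990
  age 7: 0.28 × 4.1 = 1.148
Maximum at age 7 (1.148).

7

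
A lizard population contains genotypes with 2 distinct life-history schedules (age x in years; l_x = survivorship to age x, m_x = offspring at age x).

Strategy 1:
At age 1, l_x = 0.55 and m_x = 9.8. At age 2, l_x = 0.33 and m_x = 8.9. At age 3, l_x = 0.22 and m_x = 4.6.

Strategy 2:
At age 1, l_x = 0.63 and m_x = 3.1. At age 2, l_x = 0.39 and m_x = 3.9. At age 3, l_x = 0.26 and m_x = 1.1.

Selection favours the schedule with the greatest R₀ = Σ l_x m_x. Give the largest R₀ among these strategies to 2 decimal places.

Strategy 1: R₀ = 0.55×9.8 + 0.33×8.9 + 0.22×4.6 = 9.3390
Strategy 2: R₀ = 0.63×3.1 + 0.39×3.9 + 0.26×1.1 = 3.7600
Highest R₀: strategy 1 with 9.3390.

9.34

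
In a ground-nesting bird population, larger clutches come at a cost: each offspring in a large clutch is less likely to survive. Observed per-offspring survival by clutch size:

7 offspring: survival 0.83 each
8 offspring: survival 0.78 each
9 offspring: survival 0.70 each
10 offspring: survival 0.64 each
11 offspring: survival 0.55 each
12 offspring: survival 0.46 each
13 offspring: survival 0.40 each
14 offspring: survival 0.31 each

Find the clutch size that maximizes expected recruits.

10

Expected recruits = c × s(c):
  c=7: 7 × 0.83 = 5.810
  c=8: 8 × 0.78 = 6.240
  c=9: 9 × 0.70 = 6.300
  c=10: 10 × 0.64 = 6.400
  c=11: 11 × 0.55 = 6.050
  c=12: 12 × 0.46 = 5.520
  c=13: 13 × 0.40 = 5.200
  c=14: 14 × 0.31 = 4.340
Maximum at c = 10 (6.400 recruits).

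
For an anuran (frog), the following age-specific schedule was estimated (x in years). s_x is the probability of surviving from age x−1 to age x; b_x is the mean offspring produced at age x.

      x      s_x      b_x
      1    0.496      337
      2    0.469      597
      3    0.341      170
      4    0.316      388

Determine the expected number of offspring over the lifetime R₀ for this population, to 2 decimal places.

329.24

Survivorship from birth: l_x = s_1·s_2·…·s_x.
  l_1 = 0.49600
  l_2 = 0.23262
  l_3 = 0.07932
  l_4 = 0.02507
R₀ = Σ l_x b_x:
  age 1: 0.49600 × 337 = 167.1520
  age 2: 0.23262 × 597 = 138.8741
  age 3: 0.07932 × 170 = 13.4844
  age 4: 0.02507 × 388 = 9.7272
R₀ = 167.1520 + 138.8741 + 13.4844 + 9.7272 = 329.2377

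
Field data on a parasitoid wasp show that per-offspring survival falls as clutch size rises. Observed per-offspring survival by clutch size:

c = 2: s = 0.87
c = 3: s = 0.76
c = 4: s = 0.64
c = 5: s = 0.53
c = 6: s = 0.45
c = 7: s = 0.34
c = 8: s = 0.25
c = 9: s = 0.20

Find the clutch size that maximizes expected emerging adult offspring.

6

Expected emerging adult offspring = c × s(c):
  c=2: 2 × 0.87 = 1.740
  c=3: 3 × 0.76 = 2.280
  c=4: 4 × 0.64 = 2.560
  c=5: 5 × 0.53 = 2.650
  c=6: 6 × 0.45 = 2.700
  c=7: 7 × 0.34 = 2.380
  c=8: 8 × 0.25 = 2.000
  c=9: 9 × 0.20 = 1.800
Maximum at c = 6 (2.700 emerging adult offspring).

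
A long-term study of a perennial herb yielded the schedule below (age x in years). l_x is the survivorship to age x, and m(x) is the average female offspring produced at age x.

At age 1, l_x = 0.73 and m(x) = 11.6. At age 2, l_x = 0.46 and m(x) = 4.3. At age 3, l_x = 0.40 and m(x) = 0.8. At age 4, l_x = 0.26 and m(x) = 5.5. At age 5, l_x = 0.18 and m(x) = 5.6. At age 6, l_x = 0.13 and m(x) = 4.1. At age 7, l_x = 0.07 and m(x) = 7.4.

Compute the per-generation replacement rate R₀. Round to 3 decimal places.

14.255

R₀ = Σ l_x m(x):
  age 1: 0.73 × 11.6 = 8.4680
  age 2: 0.46 × 4.3 = 1.9780
  age 3: 0.40 × 0.8 = 0.3200
  age 4: 0.26 × 5.5 = 1.4300
  age 5: 0.18 × 5.6 = 1.0080
  age 6: 0.13 × 4.1 = 0.5330
  age 7: 0.07 × 7.4 = 0.5180
R₀ = 8.4680 + 1.9780 + 0.3200 + 1.4300 + 1.0080 + 0.5330 + 0.5180 = 14.2550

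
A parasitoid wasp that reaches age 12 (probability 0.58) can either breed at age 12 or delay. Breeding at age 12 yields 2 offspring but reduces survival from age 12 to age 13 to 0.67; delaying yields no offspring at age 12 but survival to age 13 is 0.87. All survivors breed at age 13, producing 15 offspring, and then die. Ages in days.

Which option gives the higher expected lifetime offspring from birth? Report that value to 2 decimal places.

7.57

breed at age 12: R₀ = 0.58 × (2 + 0.67 × 15) = 0.58 × 12.0500 = 6.9890
delay to age 13: R₀ = 0.58 × (0.87 × 15) = 0.58 × 13.0500 = 7.5690
Higher: delay to age 13 (7.5690).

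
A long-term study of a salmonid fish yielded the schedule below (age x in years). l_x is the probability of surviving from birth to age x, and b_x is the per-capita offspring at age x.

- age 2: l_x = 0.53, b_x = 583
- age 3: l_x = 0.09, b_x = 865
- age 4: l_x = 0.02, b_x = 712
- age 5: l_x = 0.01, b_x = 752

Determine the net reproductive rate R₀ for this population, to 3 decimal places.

R₀ = Σ l_x b_x:
  age 2: 0.53 × 583 = 308.9900
  age 3: 0.09 × 865 = 77.8500
  age 4: 0.02 × 712 = 14.2400
  age 5: 0.01 × 752 = 7.5200
R₀ = 308.9900 + 77.8500 + 14.2400 + 7.5200 = 408.6000

408.600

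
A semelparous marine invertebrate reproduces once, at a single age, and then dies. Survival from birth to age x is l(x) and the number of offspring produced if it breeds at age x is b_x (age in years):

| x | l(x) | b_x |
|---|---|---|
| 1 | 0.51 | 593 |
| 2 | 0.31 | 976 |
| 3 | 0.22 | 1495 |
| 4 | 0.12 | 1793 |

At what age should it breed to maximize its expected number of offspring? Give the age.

Expected offspring if breeding at age x = l(x) × b_x:
  age 1: 0.51 × 593 = 302.430
  age 2: 0.31 × 976 = 302.560
  age 3: 0.22 × 1495 = 328.900
  age 4: 0.12 × 1793 = 215.160
Maximum at age 3 (328.900).

3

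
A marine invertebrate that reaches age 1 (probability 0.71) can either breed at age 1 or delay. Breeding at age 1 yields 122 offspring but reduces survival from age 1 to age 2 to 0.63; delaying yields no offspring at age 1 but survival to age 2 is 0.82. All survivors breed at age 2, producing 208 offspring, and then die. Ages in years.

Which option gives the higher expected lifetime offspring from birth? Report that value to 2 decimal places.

179.66

breed at age 1: R₀ = 0.71 × (122 + 0.63 × 208) = 0.71 × 253.0400 = 179.6584
delay to age 2: R₀ = 0.71 × (0.82 × 208) = 0.71 × 170.5600 = 121.0976
Higher: breed at age 1 (179.6584).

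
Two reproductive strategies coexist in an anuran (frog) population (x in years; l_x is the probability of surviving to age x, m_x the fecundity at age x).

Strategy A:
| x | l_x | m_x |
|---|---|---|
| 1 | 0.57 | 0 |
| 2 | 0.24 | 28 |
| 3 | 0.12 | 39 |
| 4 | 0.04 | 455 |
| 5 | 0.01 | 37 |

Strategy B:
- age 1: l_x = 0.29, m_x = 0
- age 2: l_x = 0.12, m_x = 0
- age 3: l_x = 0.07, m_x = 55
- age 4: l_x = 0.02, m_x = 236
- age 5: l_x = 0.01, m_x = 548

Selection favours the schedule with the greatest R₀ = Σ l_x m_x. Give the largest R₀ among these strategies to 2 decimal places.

29.97

Strategy A: R₀ = 0.57×0 + 0.24×28 + 0.12×39 + 0.04×455 + 0.01×37 = 29.9700
Strategy B: R₀ = 0.29×0 + 0.12×0 + 0.07×55 + 0.02×236 + 0.01×548 = 14.0500
Highest R₀: strategy A with 29.9700.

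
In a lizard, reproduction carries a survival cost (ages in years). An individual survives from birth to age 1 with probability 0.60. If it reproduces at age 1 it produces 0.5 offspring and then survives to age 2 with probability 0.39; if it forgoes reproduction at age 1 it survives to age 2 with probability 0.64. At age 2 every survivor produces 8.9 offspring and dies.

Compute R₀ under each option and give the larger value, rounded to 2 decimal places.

breed at age 1: R₀ = 0.60 × (0.5 + 0.39 × 8.9) = 0.60 × 3.9710 = 2.3826
delay to age 2: R₀ = 0.60 × (0.64 × 8.9) = 0.60 × 5.6960 = 3.4176
Higher: delay to age 2 (3.4176).

3.42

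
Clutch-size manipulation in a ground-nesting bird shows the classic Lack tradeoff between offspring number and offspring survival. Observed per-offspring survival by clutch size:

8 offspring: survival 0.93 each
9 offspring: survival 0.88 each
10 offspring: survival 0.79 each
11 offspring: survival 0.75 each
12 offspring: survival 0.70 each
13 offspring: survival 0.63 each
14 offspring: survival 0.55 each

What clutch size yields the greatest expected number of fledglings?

12

Expected fledglings = c × s(c):
  c=8: 8 × 0.93 = 7.440
  c=9: 9 × 0.88 = 7.920
  c=10: 10 × 0.79 = 7.900
  c=11: 11 × 0.75 = 8.250
  c=12: 12 × 0.70 = 8.400
  c=13: 13 × 0.63 = 8.190
  c=14: 14 × 0.55 = 7.700
Maximum at c = 12 (8.400 fledglings).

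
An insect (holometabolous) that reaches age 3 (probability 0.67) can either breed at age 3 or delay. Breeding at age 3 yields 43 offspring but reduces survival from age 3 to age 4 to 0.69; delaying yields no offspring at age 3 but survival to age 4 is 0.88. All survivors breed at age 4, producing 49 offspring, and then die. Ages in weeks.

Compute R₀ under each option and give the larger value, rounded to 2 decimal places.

breed at age 3: R₀ = 0.67 × (43 + 0.69 × 49) = 0.67 × 76.8100 = 51.4627
delay to age 4: R₀ = 0.67 × (0.88 × 49) = 0.67 × 43.1200 = 28.8904
Higher: breed at age 3 (51.4627).

51.46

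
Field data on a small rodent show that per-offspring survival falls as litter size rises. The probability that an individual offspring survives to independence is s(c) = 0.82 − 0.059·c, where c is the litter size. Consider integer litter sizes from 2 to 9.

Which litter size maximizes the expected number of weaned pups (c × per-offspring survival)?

Expected weaned pups = c × s(c):
  c=2: 2 × 0.702 = 1.404
  c=3: 3 × 0.643 = 1.929
  c=4: 4 × 0.584 = 2.336
  c=5: 5 × 0.525 = 2.625
  c=6: 6 × 0.466 = 2.796
  c=7: 7 × 0.407 = 2.849
  c=8: 8 × 0.348 = 2.784
  c=9: 9 × 0.289 = 2.601
Maximum at c = 7 (2.849 weaned pups).

7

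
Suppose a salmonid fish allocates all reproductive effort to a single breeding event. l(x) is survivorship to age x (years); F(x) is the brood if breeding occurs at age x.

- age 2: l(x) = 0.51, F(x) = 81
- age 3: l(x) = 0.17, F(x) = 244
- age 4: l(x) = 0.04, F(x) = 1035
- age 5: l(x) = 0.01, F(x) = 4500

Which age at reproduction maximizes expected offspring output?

5

Expected offspring if breeding at age x = l(x) × F(x):
  age 2: 0.51 × 81 = 41.310
  age 3: 0.17 × 244 = 41.480
  age 4: 0.04 × 1035 = 41.400
  age 5: 0.01 × 4500 = 45.000
Maximum at age 5 (45.000).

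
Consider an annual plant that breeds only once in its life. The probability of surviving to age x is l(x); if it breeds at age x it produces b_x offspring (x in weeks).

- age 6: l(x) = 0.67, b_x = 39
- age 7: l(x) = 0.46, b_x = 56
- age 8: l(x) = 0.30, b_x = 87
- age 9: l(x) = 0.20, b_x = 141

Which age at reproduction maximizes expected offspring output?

9

Expected offspring if breeding at age x = l(x) × b_x:
  age 6: 0.67 × 39 = 26.130
  age 7: 0.46 × 56 = 25.760
  age 8: 0.30 × 87 = 26.100
  age 9: 0.20 × 141 = 28.200
Maximum at age 9 (28.200).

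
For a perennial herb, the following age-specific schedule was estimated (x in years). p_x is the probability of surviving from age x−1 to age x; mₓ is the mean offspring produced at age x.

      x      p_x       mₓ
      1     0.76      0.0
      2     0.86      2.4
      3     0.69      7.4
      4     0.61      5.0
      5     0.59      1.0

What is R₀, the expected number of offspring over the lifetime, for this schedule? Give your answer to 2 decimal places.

6.44

Survivorship from birth: l_x = p_1·p_2·…·p_x.
  l_1 = 0.76000
  l_2 = 0.65360
  l_3 = 0.45098
  l_4 = 0.27510
  l_5 = 0.16231
R₀ = Σ l_x mₓ:
  age 1: 0.76000 × 0.0 = 0.0000
  age 2: 0.65360 × 2.4 = 1.5686
  age 3: 0.45098 × 7.4 = 3.3373
  age 4: 0.27510 × 5.0 = 1.3755
  age 5: 0.16231 × 1.0 = 0.1623
R₀ = 0.0000 + 1.5686 + 3.3373 + 1.3755 + 0.1623 = 6.4437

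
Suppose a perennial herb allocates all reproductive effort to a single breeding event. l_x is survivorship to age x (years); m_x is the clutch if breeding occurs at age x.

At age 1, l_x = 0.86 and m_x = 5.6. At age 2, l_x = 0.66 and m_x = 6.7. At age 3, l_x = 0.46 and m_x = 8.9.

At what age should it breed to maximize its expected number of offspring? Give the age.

1

Expected offspring if breeding at age x = l_x × m_x:
  age 1: 0.86 × 5.6 = 4.816
  age 2: 0.66 × 6.7 = 4.422
  age 3: 0.46 × 8.9 = 4.094
Maximum at age 1 (4.816).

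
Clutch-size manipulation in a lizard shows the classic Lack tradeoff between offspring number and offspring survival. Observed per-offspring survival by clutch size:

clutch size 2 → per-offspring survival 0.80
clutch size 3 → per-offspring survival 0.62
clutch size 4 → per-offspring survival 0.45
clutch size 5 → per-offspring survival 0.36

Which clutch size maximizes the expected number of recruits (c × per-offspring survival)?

Expected recruits = c × s(c):
  c=2: 2 × 0.80 = 1.600
  c=3: 3 × 0.62 = 1.860
  c=4: 4 × 0.45 = 1.800
  c=5: 5 × 0.36 = 1.800
Maximum at c = 3 (1.860 recruits).

3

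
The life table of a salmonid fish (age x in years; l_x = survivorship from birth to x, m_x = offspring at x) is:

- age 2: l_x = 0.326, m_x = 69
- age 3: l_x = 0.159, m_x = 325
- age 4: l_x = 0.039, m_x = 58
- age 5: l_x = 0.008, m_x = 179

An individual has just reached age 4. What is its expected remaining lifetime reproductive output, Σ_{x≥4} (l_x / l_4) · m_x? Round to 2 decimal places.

l_4 = 0.039. Conditional survival from age 4 to x is l_x / l_4.
  x=4: (0.039/0.039) × 58 = 58.0000
  x=5: (0.008/0.039) × 179 = 36.7179
Sum = 58.0000 + 36.7179 = 94.7179

94.72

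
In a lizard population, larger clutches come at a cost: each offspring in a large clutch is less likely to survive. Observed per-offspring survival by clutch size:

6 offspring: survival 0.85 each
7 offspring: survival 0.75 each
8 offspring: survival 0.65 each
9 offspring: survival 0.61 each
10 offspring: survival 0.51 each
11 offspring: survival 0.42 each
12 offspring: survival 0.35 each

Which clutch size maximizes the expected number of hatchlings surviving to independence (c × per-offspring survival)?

Expected hatchlings surviving to independence = c × s(c):
  c=6: 6 × 0.85 = 5.100
  c=7: 7 × 0.75 = 5.250
  c=8: 8 × 0.65 = 5.200
  c=9: 9 × 0.61 = 5.490
  c=10: 10 × 0.51 = 5.100
  c=11: 11 × 0.42 = 4.620
  c=12: 12 × 0.35 = 4.200
Maximum at c = 9 (5.490 hatchlings surviving to independence).

9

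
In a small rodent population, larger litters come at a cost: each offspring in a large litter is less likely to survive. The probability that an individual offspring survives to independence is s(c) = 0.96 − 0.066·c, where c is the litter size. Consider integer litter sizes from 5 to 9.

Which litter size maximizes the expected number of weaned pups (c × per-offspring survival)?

7

Expected weaned pups = c × s(c):
  c=5: 5 × 0.630 = 3.150
  c=6: 6 × 0.564 = 3.384
  c=7: 7 × 0.498 = 3.486
  c=8: 8 × 0.432 = 3.456
  c=9: 9 × 0.366 = 3.294
Maximum at c = 7 (3.486 weaned pups).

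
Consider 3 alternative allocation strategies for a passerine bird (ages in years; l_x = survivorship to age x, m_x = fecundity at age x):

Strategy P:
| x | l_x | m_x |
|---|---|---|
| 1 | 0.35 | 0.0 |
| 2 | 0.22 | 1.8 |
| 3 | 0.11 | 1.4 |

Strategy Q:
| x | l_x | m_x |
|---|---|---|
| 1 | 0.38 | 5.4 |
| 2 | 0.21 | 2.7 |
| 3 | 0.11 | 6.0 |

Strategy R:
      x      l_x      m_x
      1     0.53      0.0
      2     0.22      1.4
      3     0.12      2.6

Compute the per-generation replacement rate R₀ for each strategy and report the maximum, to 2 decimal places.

3.28

Strategy P: R₀ = 0.35×0.0 + 0.22×1.8 + 0.11×1.4 = 0.5500
Strategy Q: R₀ = 0.38×5.4 + 0.21×2.7 + 0.11×6.0 = 3.2790
Strategy R: R₀ = 0.53×0.0 + 0.22×1.4 + 0.12×2.6 = 0.6200
Highest R₀: strategy Q with 3.2790.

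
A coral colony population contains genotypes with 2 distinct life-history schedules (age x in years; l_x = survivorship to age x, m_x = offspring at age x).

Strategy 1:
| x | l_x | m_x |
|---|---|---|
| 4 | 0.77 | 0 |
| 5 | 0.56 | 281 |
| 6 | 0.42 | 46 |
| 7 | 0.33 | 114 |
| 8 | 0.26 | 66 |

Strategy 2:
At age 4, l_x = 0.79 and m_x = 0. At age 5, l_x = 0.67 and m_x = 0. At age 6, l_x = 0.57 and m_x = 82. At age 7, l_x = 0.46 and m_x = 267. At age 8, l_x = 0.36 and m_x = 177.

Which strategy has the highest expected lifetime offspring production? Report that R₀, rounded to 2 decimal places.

Strategy 1: R₀ = 0.77×0 + 0.56×281 + 0.42×46 + 0.33×114 + 0.26×66 = 231.4600
Strategy 2: R₀ = 0.79×0 + 0.67×0 + 0.57×82 + 0.46×267 + 0.36×177 = 233.2800
Highest R₀: strategy 2 with 233.2800.

233.28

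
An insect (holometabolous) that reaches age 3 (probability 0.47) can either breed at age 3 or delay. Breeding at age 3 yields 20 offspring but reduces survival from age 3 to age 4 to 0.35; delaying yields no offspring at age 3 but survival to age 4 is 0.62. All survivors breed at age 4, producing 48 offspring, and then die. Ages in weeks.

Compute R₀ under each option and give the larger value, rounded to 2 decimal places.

breed at age 3: R₀ = 0.47 × (20 + 0.35 × 48) = 0.47 × 36.8000 = 17.2960
delay to age 4: R₀ = 0.47 × (0.62 × 48) = 0.47 × 29.7600 = 13.9872
Higher: breed at age 3 (17.2960).

17.30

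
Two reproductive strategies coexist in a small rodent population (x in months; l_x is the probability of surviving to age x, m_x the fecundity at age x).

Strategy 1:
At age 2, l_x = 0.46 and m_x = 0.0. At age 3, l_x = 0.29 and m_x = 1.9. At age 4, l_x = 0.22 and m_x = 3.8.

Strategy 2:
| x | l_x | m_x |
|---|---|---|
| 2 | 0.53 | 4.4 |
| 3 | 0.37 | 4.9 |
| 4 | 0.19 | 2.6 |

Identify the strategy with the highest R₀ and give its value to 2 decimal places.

Strategy 1: R₀ = 0.46×0.0 + 0.29×1.9 + 0.22×3.8 = 1.3870
Strategy 2: R₀ = 0.53×4.4 + 0.37×4.9 + 0.19×2.6 = 4.6390
Highest R₀: strategy 2 with 4.6390.

4.64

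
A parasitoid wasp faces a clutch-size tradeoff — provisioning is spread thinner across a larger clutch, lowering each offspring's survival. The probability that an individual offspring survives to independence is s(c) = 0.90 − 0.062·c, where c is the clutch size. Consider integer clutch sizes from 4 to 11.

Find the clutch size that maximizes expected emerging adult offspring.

7

Expected emerging adult offspring = c × s(c):
  c=4: 4 × 0.652 = 2.608
  c=5: 5 × 0.590 = 2.950
  c=6: 6 × 0.528 = 3.168
  c=7: 7 × 0.466 = 3.262
  c=8: 8 × 0.404 = 3.232
  c=9: 9 × 0.342 = 3.078
  c=10: 10 × 0.280 = 2.800
  c=11: 11 × 0.218 = 2.398
Maximum at c = 7 (3.262 emerging adult offspring).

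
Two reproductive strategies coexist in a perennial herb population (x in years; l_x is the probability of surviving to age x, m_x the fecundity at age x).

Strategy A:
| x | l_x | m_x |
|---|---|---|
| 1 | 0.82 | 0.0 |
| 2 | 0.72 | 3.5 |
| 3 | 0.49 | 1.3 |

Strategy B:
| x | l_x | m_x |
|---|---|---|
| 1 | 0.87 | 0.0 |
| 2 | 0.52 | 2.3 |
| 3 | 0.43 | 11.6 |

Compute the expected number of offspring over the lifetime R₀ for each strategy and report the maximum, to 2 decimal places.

6.18

Strategy A: R₀ = 0.82×0.0 + 0.72×3.5 + 0.49×1.3 = 3.1570
Strategy B: R₀ = 0.87×0.0 + 0.52×2.3 + 0.43×11.6 = 6.1840
Highest R₀: strategy B with 6.1840.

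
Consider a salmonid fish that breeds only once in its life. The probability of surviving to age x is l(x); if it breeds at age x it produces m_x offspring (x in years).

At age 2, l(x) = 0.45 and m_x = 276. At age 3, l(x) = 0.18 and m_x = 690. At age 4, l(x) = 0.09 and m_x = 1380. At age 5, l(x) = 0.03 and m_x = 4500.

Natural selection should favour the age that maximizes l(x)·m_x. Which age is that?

Expected offspring if breeding at age x = l(x) × m_x:
  age 2: 0.45 × 276 = 124.200
  age 3: 0.18 × 690 = 124.200
  age 4: 0.09 × 1380 = 124.200
  age 5: 0.03 × 4500 = 135.000
Maximum at age 5 (135.000).

5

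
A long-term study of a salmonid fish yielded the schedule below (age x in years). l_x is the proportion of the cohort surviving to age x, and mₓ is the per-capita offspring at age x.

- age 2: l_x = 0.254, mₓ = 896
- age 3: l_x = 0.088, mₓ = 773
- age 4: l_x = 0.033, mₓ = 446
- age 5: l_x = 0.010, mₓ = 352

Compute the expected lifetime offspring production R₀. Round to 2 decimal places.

313.85

R₀ = Σ l_x mₓ:
  age 2: 0.254 × 896 = 227.5840
  age 3: 0.088 × 773 = 68.0240
  age 4: 0.033 × 446 = 14.7180
  age 5: 0.010 × 352 = 3.5200
R₀ = 227.5840 + 68.0240 + 14.7180 + 3.5200 = 313.8460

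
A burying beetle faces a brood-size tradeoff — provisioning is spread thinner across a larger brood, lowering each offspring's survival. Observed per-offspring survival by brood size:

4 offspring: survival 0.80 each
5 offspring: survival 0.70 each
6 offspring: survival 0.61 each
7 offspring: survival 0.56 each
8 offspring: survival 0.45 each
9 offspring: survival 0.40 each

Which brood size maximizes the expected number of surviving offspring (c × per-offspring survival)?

7

Expected surviving offspring = c × s(c):
  c=4: 4 × 0.80 = 3.200
  c=5: 5 × 0.70 = 3.500
  c=6: 6 × 0.61 = 3.660
  c=7: 7 × 0.56 = 3.920
  c=8: 8 × 0.45 = 3.600
  c=9: 9 × 0.40 = 3.600
Maximum at c = 7 (3.920 surviving offspring).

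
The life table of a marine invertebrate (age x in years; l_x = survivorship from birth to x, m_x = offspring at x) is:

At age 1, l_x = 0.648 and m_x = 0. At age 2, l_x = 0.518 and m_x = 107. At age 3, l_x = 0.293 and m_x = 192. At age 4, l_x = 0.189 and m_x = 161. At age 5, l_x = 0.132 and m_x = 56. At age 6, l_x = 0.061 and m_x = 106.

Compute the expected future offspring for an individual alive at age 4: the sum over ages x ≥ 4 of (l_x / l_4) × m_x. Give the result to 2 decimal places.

l_4 = 0.189. Conditional survival from age 4 to x is l_x / l_4.
  x=4: (0.189/0.189) × 161 = 161.0000
  x=5: (0.132/0.189) × 56 = 39.1111
  x=6: (0.061/0.189) × 106 = 34.2116
Sum = 161.0000 + 39.1111 + 34.2116 = 234.3228

234.32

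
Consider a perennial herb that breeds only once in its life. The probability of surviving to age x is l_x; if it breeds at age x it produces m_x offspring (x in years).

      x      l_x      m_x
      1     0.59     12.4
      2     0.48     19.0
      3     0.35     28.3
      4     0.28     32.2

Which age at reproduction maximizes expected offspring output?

3

Expected offspring if breeding at age x = l_x × m_x:
  age 1: 0.59 × 12.4 = 7.316
  age 2: 0.48 × 19.0 = 9.120
  age 3: 0.35 × 28.3 = 9.905
  age 4: 0.28 × 32.2 = 9.016
Maximum at age 3 (9.905).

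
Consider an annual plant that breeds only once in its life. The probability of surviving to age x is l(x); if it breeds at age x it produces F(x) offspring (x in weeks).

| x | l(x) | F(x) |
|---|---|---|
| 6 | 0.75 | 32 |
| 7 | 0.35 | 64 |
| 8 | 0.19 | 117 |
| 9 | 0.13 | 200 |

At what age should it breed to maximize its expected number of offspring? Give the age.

9

Expected offspring if breeding at age x = l(x) × F(x):
  age 6: 0.75 × 32 = 24.000
  age 7: 0.35 × 64 = 22.400
  age 8: 0.19 × 117 = 22.230
  age 9: 0.13 × 200 = 26.000
Maximum at age 9 (26.000).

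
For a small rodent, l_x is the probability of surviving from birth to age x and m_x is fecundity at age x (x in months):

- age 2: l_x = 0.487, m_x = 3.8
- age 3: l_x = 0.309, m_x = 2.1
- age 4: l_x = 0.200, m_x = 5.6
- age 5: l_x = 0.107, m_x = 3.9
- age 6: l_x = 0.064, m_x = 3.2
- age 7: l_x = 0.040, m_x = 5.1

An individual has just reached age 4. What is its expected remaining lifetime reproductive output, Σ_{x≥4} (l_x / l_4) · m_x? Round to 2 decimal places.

9.73

l_4 = 0.200. Conditional survival from age 4 to x is l_x / l_4.
  x=4: (0.200/0.200) × 5.6 = 5.6000
  x=5: (0.107/0.200) × 3.9 = 2.0865
  x=6: (0.064/0.200) × 3.2 = 1.0240
  x=7: (0.040/0.200) × 5.1 = 1.0200
Sum = 5.6000 + 2.0865 + 1.0240 + 1.0200 = 9.7305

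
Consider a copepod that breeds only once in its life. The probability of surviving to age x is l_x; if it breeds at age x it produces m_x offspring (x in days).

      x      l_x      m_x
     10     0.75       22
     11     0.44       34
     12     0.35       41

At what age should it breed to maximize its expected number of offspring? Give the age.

Expected offspring if breeding at age x = l_x × m_x:
  age 10: 0.75 × 22 = 16.500
  age 11: 0.44 × 34 = 14.960
  age 12: 0.35 × 41 = 14.350
Maximum at age 10 (16.500).

10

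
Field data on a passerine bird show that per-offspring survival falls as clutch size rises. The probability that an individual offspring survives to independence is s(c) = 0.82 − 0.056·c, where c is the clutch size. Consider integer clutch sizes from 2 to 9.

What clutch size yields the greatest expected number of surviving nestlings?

Expected surviving nestlings = c × s(c):
  c=2: 2 × 0.708 = 1.416
  c=3: 3 × 0.652 = 1.956
  c=4: 4 × 0.596 = 2.384
  c=5: 5 × 0.540 = 2.700
  c=6: 6 × 0.484 = 2.904
  c=7: 7 × 0.428 = 2.996
  c=8: 8 × 0.372 = 2.976
  c=9: 9 × 0.316 = 2.844
Maximum at c = 7 (2.996 surviving nestlings).

7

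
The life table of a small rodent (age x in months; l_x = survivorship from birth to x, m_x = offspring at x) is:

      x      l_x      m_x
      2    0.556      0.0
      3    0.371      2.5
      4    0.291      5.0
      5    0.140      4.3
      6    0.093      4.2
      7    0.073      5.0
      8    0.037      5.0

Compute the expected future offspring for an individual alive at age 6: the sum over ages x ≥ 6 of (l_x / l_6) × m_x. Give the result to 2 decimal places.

l_6 = 0.093. Conditional survival from age 6 to x is l_x / l_6.
  x=6: (0.093/0.093) × 4.2 = 4.2000
  x=7: (0.073/0.093) × 5.0 = 3.9247
  x=8: (0.037/0.093) × 5.0 = 1.9892
Sum = 4.2000 + 3.9247 + 1.9892 = 10.1140

10.11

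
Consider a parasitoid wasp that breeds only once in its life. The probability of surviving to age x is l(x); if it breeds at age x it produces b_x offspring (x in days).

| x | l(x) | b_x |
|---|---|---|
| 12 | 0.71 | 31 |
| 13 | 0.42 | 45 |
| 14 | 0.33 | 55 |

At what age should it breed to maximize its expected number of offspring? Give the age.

12

Expected offspring if breeding at age x = l(x) × b_x:
  age 12: 0.71 × 31 = 22.010
  age 13: 0.42 × 45 = 18.900
  age 14: 0.33 × 55 = 18.150
Maximum at age 12 (22.010).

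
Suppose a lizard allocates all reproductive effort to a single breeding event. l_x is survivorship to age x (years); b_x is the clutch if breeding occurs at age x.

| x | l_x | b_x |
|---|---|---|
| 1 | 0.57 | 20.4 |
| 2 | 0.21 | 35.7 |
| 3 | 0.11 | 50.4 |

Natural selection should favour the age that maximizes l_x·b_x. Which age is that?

1

Expected offspring if breeding at age x = l_x × b_x:
  age 1: 0.57 × 20.4 = 11.628
  age 2: 0.21 × 35.7 = 7.497
  age 3: 0.11 × 50.4 = 5.544
Maximum at age 1 (11.628).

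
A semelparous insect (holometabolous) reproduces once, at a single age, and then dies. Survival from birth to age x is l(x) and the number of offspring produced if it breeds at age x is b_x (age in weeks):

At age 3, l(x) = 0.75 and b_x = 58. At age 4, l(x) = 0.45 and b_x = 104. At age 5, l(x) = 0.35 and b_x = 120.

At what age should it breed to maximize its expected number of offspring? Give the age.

Expected offspring if breeding at age x = l(x) × b_x:
  age 3: 0.75 × 58 = 43.500
  age 4: 0.45 × 104 = 46.800
  age 5: 0.35 × 120 = 42.000
Maximum at age 4 (46.800).

4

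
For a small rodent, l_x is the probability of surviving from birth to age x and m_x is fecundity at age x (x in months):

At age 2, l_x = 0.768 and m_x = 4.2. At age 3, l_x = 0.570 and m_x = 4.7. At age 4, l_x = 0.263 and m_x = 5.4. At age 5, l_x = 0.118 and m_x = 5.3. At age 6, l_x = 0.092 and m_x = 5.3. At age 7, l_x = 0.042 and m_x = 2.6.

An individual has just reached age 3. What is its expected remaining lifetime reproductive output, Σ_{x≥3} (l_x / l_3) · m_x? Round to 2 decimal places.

9.34

l_3 = 0.570. Conditional survival from age 3 to x is l_x / l_3.
  x=3: (0.570/0.570) × 4.7 = 4.7000
  x=4: (0.263/0.570) × 5.4 = 2.4916
  x=5: (0.118/0.570) × 5.3 = 1.0972
  x=6: (0.092/0.570) × 5.3 = 0.8554
  x=7: (0.042/0.570) × 2.6 = 0.1916
Sum = 4.7000 + 2.4916 + 1.0972 + 0.8554 + 0.1916 = 9.3358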